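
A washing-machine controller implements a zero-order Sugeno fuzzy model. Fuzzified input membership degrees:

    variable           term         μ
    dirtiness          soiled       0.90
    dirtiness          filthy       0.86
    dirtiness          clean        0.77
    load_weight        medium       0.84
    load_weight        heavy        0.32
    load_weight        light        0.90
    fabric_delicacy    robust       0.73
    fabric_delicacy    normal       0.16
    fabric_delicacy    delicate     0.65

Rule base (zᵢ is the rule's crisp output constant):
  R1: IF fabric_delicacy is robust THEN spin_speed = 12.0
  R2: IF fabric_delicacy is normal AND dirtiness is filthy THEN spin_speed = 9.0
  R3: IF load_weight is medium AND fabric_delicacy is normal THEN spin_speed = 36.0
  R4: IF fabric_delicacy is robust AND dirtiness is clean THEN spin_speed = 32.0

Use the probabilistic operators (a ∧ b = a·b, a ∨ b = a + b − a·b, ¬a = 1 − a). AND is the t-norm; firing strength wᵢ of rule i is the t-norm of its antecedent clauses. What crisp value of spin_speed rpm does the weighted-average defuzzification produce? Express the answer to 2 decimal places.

R1 (z=12.0): robust=0.73 → w = 0.7300
R2 (z=9.0): normal=0.16, filthy=0.86; AND[a·b] → w = 0.1376
R3 (z=36.0): medium=0.84, normal=0.16; AND[a·b] → w = 0.1344
R4 (z=32.0): robust=0.73, clean=0.77; AND[a·b] → w = 0.5621
Weighted average = (0.7300·12.0 + 0.1376·9.0 + 0.1344·36.0 + 0.5621·32.0) / (0.7300 + 0.1376 + 0.1344 + 0.5621)
  = 32.8240 / 1.5641 = 20.99

20.99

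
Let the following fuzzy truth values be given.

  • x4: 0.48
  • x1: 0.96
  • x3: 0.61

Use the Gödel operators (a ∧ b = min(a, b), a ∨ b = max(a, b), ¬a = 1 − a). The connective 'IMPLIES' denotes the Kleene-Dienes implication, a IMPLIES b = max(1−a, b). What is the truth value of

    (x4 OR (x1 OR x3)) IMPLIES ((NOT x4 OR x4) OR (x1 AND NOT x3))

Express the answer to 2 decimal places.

x1 OR x3 = max(a, b) on (0.96, 0.61) = 0.96
x4 OR (x1 OR x3) = max(a, b) on (0.48, 0.96) = 0.96
NOT x4 = 1 − 0.48 = 0.52
NOT x4 OR x4 = max(a, b) on (0.52, 0.48) = 0.52
NOT x3 = 1 − 0.61 = 0.39
x1 AND NOT x3 = min(a, b) on (0.96, 0.39) = 0.39
(NOT x4 OR x4) OR (x1 AND NOT x3) = max(a, b) on (0.52, 0.39) = 0.52
(x4 OR (x1 OR x3)) IMPLIES ((NOT x4 OR x4) OR (x1 AND NOT x3))  [Kleene-Dienes: max(1−a, b)] with a=0.96, b=0.52 → 0.52

0.52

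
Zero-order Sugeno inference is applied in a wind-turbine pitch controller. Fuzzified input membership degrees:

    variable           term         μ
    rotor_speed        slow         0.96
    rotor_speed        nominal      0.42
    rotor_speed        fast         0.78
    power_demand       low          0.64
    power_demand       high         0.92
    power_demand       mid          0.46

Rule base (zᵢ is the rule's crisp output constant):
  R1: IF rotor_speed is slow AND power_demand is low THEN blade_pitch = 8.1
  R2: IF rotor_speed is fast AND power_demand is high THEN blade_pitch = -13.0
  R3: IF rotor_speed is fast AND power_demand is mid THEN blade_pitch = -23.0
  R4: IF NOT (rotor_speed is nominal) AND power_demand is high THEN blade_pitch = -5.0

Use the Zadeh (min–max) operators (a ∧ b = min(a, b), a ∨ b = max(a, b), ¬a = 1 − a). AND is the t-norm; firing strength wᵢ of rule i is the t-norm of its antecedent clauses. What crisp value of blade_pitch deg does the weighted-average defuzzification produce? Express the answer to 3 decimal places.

R1 (z=8.1): slow=0.96, low=0.64; AND[min(a, b)] → w = 0.64
R2 (z=-13.0): fast=0.78, high=0.92; AND[min(a, b)] → w = 0.78
R3 (z=-23.0): fast=0.78, mid=0.46; AND[min(a, b)] → w = 0.46
R4 (z=-5.0): ¬nominal=1−0.42=0.58, high=0.92; AND[min(a, b)] → w = 0.58
Weighted average = (0.64·8.1 + 0.78·-13.0 + 0.46·-23.0 + 0.58·-5.0) / (0.64 + 0.78 + 0.46 + 0.58)
  = -18.4360 / 2.4600 = -7.494

-7.494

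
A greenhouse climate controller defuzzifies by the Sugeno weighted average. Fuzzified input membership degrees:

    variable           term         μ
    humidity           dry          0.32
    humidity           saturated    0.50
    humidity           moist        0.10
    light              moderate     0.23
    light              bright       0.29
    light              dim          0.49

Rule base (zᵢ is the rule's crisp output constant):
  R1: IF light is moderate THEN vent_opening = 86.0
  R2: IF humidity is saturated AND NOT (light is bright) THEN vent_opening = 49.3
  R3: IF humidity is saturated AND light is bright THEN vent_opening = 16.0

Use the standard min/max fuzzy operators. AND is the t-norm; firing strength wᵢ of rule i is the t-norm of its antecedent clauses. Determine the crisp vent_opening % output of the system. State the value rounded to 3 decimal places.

R1 (z=86.0): moderate=0.23 → w = 0.23
R2 (z=49.3): saturated=0.50, ¬bright=1−0.29=0.71; AND[min(a, b)] → w = 0.50
R3 (z=16.0): saturated=0.50, bright=0.29; AND[min(a, b)] → w = 0.29
Weighted average = (0.23·86.0 + 0.50·49.3 + 0.29·16.0) / (0.23 + 0.50 + 0.29)
  = 49.0700 / 1.0200 = 48.108

48.108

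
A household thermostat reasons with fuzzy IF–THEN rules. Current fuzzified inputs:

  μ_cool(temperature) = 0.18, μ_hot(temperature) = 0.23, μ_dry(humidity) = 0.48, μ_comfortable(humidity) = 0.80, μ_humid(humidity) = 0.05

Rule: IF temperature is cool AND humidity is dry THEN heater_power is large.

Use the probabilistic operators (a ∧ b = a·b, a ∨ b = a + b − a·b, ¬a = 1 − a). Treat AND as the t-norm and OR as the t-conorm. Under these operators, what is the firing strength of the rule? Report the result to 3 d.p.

firing strength: cool=0.18, dry=0.48; AND[a·b] → w = 0.0864

0.086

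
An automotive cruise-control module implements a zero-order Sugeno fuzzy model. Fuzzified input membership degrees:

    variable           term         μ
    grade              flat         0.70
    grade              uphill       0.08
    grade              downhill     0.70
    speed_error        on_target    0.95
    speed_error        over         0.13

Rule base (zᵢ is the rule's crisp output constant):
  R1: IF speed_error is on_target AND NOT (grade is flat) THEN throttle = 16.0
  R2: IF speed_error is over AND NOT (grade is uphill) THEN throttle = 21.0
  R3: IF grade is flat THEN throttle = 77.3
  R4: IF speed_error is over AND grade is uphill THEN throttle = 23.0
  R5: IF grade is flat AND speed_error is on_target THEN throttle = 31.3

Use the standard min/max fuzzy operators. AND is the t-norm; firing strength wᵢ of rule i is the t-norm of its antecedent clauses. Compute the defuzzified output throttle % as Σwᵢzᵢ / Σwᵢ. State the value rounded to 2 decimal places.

44.71

R1 (z=16.0): on_target=0.95, ¬flat=1−0.70=0.30; AND[min(a, b)] → w = 0.30
R2 (z=21.0): over=0.13, ¬uphill=1−0.08=0.92; AND[min(a, b)] → w = 0.13
R3 (z=77.3): flat=0.70 → w = 0.70
R4 (z=23.0): over=0.13, uphill=0.08; AND[min(a, b)] → w = 0.08
R5 (z=31.3): flat=0.70, on_target=0.95; AND[min(a, b)] → w = 0.70
Weighted average = (0.30·16.0 + 0.13·21.0 + 0.70·77.3 + 0.08·23.0 + 0.70·31.3) / (0.30 + 0.13 + 0.70 + 0.08 + 0.70)
  = 85.3900 / 1.9100 = 44.71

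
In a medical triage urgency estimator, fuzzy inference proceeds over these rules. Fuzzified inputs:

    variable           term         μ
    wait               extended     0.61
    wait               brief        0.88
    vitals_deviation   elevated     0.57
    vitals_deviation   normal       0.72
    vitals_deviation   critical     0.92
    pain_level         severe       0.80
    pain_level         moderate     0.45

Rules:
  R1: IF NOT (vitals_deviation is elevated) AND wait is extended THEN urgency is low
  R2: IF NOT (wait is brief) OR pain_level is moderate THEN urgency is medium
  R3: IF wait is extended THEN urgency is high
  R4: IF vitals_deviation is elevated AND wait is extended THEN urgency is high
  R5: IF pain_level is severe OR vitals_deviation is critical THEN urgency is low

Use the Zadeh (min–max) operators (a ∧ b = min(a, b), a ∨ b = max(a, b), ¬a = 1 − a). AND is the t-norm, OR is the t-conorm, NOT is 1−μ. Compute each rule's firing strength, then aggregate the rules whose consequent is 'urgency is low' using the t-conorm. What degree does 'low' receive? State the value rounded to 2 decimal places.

0.92

R1: ¬elevated=1−0.57=0.43, extended=0.61; AND[min(a, b)] → w = 0.43
R2: ¬brief=1−0.88=0.12, moderate=0.45; OR[max(a, b)] → w = 0.45
R3: extended=0.61 → w = 0.61
R4: elevated=0.57, extended=0.61; AND[min(a, b)] → w = 0.57
R5: severe=0.80, critical=0.92; OR[max(a, b)] → w = 0.92
Rules with consequent 'low': {R1, R5} → strengths 0.43, 0.92
Aggregate via t-conorm [max(a, b)]: 0.92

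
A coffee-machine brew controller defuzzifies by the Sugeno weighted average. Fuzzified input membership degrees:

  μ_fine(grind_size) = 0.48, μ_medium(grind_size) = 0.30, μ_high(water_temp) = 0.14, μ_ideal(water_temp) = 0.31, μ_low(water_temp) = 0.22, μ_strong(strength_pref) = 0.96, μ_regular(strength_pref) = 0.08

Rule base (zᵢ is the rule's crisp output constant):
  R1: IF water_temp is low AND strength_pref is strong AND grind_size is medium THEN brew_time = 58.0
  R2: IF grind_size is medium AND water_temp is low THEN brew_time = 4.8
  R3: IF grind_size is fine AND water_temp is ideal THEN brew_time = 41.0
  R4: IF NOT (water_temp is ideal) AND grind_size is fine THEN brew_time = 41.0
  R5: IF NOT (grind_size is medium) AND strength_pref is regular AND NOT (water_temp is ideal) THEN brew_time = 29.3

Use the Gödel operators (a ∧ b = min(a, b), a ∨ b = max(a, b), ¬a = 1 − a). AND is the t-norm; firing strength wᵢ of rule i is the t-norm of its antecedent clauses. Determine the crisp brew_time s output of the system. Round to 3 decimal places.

R1 (z=58.0): low=0.22, strong=0.96, medium=0.30; AND[min(a, b)] → w = 0.22
R2 (z=4.8): medium=0.30, low=0.22; AND[min(a, b)] → w = 0.22
R3 (z=41.0): fine=0.48, ideal=0.31; AND[min(a, b)] → w = 0.31
R4 (z=41.0): ¬ideal=1−0.31=0.69, fine=0.48; AND[min(a, b)] → w = 0.48
R5 (z=29.3): ¬medium=1−0.30=0.70, regular=0.08, ¬ideal=1−0.31=0.69; AND[min(a, b)] → w = 0.08
Weighted average = (0.22·58.0 + 0.22·4.8 + 0.31·41.0 + 0.48·41.0 + 0.08·29.3) / (0.22 + 0.22 + 0.31 + 0.48 + 0.08)
  = 48.5500 / 1.3100 = 37.061

37.061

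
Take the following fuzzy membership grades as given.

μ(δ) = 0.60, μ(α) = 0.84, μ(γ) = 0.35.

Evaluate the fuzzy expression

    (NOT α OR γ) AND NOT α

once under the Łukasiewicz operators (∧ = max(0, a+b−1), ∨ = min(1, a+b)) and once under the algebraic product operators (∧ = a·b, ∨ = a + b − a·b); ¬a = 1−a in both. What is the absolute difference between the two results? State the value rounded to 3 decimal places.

Under Łukasiewicz:
  NOT α = 1 − 0.84 = 0.16
  NOT α OR γ = min(1, a+b) on (0.16, 0.35) = 0.51
  NOT α = 1 − 0.84 = 0.16
  (NOT α OR γ) AND NOT α = max(0, a+b−1) on (0.51, 0.16) = 0.00
  → value = 0.0000
Under algebraic product:
  NOT α = 1 − 0.8400 = 0.1600
  NOT α OR γ = a + b − a·b on (0.1600, 0.3500) = 0.4540
  NOT α = 1 − 0.8400 = 0.1600
  (NOT α OR γ) AND NOT α = a·b on (0.4540, 0.1600) = 0.0726
  → value = 0.0726
|0.0000 − 0.0726| = 0.073

0.073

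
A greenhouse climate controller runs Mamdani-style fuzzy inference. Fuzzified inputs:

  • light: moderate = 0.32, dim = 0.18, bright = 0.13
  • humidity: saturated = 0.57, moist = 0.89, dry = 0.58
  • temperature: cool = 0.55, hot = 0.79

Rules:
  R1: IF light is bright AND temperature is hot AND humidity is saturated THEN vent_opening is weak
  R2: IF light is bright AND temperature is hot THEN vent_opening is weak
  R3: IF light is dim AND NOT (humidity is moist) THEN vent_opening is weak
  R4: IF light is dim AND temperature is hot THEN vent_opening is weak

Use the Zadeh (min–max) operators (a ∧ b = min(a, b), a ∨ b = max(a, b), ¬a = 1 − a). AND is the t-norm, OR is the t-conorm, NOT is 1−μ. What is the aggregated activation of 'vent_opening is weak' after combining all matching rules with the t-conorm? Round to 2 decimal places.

R1: bright=0.13, hot=0.79, saturated=0.57; AND[min(a, b)] → w = 0.13
R2: bright=0.13, hot=0.79; AND[min(a, b)] → w = 0.13
R3: dim=0.18, ¬moist=1−0.89=0.11; AND[min(a, b)] → w = 0.11
R4: dim=0.18, hot=0.79; AND[min(a, b)] → w = 0.18
Rules with consequent 'weak': {R1, R2, R3, R4} → strengths 0.13, 0.13, 0.11, 0.18
Aggregate via t-conorm [max(a, b)]: 0.18

0.18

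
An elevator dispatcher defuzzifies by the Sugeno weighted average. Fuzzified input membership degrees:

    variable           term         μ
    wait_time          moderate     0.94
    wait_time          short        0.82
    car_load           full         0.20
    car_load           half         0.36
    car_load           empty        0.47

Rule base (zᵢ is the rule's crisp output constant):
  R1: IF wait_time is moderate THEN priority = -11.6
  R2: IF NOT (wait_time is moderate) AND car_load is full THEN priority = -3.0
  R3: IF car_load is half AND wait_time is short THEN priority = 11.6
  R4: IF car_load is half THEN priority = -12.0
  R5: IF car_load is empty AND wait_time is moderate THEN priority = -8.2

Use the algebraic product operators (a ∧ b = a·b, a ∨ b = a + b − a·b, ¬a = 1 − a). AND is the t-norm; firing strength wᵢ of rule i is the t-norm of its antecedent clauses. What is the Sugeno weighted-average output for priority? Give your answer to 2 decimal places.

-7.54

R1 (z=-11.6): moderate=0.94 → w = 0.9400
R2 (z=-3.0): ¬moderate=1−0.94=0.06, full=0.20; AND[a·b] → w = 0.0120
R3 (z=11.6): half=0.36, short=0.82; AND[a·b] → w = 0.2952
R4 (z=-12.0): half=0.36 → w = 0.3600
R5 (z=-8.2): empty=0.47, moderate=0.94; AND[a·b] → w = 0.4418
Weighted average = (0.9400·-11.6 + 0.0120·-3.0 + 0.2952·11.6 + 0.3600·-12.0 + 0.4418·-8.2) / (0.9400 + 0.0120 + 0.2952 + 0.3600 + 0.4418)
  = -15.4584 / 2.0490 = -7.54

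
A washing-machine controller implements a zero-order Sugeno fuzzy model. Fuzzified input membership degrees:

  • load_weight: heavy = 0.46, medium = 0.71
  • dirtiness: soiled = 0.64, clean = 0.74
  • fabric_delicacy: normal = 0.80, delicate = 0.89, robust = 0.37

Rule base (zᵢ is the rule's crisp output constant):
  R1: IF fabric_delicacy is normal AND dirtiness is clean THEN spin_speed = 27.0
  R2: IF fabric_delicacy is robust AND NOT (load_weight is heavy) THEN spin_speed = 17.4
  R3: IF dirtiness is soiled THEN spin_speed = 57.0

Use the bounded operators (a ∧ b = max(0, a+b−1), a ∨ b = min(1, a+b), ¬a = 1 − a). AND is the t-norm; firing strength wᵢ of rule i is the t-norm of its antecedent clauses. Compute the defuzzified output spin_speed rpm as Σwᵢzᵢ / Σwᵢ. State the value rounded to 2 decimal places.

R1 (z=27.0): normal=0.80, clean=0.74; AND[max(0, a+b−1)] → w = 0.54
R2 (z=17.4): robust=0.37, ¬heavy=1−0.46=0.54; AND[max(0, a+b−1)] → w = 0.00
R3 (z=57.0): soiled=0.64 → w = 0.64
Weighted average = (0.54·27.0 + 0.00·17.4 + 0.64·57.0) / (0.54 + 0.00 + 0.64)
  = 51.0600 / 1.1800 = 43.27

43.27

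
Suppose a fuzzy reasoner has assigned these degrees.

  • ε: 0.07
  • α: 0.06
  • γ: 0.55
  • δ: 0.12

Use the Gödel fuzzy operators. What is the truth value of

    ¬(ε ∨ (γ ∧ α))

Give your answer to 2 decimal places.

γ ∧ α = min(a, b) on (0.55, 0.06) = 0.06
ε ∨ (γ ∧ α) = max(a, b) on (0.07, 0.06) = 0.07
¬(ε ∨ (γ ∧ α)) = 1 − 0.07 = 0.93

0.93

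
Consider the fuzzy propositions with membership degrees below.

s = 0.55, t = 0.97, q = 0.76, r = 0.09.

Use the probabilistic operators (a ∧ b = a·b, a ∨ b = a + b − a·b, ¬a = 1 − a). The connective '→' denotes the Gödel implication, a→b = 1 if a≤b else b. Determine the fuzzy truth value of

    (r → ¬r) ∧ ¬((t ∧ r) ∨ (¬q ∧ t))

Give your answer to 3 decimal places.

¬r = 1 − 0.0900 = 0.9100
r → ¬r  [Gödel: 1 if a≤b else b] with a=0.0900, b=0.9100 → 1.0000
t ∧ r = a·b on (0.9700, 0.0900) = 0.0873
¬q = 1 − 0.7600 = 0.2400
¬q ∧ t = a·b on (0.2400, 0.9700) = 0.2328
(t ∧ r) ∨ (¬q ∧ t) = a + b − a·b on (0.0873, 0.2328) = 0.2998
¬((t ∧ r) ∨ (¬q ∧ t)) = 1 − 0.2998 = 0.7002
(r → ¬r) ∧ ¬((t ∧ r) ∨ (¬q ∧ t)) = a·b on (1.0000, 0.7002) = 0.7002

0.700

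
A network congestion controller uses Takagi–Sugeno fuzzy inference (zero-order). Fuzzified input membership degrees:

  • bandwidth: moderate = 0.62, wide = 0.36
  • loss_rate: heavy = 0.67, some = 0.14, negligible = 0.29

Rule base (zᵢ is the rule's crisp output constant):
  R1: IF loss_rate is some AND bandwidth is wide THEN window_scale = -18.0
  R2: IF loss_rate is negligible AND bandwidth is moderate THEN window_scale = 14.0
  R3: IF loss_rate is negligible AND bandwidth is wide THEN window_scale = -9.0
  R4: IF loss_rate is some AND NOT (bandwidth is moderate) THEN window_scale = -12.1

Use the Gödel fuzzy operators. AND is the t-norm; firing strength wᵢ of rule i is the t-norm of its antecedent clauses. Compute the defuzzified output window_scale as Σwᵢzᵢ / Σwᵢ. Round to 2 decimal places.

R1 (z=-18.0): some=0.14, wide=0.36; AND[min(a, b)] → w = 0.14
R2 (z=14.0): negligible=0.29, moderate=0.62; AND[min(a, b)] → w = 0.29
R3 (z=-9.0): negligible=0.29, wide=0.36; AND[min(a, b)] → w = 0.29
R4 (z=-12.1): some=0.14, ¬moderate=1−0.62=0.38; AND[min(a, b)] → w = 0.14
Weighted average = (0.14·-18.0 + 0.29·14.0 + 0.29·-9.0 + 0.14·-12.1) / (0.14 + 0.29 + 0.29 + 0.14)
  = -2.7640 / 0.8600 = -3.21

-3.21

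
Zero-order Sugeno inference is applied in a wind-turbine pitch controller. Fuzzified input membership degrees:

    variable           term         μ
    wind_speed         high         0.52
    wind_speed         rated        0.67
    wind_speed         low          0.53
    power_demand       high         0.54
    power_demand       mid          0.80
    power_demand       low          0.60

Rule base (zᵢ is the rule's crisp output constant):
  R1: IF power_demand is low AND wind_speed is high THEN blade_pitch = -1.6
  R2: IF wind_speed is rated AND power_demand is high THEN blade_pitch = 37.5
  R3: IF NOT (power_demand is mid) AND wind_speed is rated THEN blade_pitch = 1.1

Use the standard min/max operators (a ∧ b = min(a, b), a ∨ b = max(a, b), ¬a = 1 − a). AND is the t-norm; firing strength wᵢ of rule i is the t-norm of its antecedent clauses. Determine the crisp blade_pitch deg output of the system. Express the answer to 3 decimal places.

15.586

R1 (z=-1.6): low=0.60, high=0.52; AND[min(a, b)] → w = 0.52
R2 (z=37.5): rated=0.67, high=0.54; AND[min(a, b)] → w = 0.54
R3 (z=1.1): ¬mid=1−0.80=0.20, rated=0.67; AND[min(a, b)] → w = 0.20
Weighted average = (0.52·-1.6 + 0.54·37.5 + 0.20·1.1) / (0.52 + 0.54 + 0.20)
  = 19.6380 / 1.2600 = 15.586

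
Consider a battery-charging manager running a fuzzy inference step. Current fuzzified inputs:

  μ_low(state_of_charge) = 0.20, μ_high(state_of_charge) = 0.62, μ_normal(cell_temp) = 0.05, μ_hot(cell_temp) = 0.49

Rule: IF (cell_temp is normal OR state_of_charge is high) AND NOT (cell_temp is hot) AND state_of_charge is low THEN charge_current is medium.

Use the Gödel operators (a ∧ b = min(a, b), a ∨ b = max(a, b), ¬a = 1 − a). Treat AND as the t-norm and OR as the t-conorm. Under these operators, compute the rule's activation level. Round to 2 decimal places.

0.20

firing strength: (normal=0.05 OR high=0.62) = 0.62; AND[min(a, b)] with ¬hot=1−0.49=0.51, low=0.20 → w = 0.20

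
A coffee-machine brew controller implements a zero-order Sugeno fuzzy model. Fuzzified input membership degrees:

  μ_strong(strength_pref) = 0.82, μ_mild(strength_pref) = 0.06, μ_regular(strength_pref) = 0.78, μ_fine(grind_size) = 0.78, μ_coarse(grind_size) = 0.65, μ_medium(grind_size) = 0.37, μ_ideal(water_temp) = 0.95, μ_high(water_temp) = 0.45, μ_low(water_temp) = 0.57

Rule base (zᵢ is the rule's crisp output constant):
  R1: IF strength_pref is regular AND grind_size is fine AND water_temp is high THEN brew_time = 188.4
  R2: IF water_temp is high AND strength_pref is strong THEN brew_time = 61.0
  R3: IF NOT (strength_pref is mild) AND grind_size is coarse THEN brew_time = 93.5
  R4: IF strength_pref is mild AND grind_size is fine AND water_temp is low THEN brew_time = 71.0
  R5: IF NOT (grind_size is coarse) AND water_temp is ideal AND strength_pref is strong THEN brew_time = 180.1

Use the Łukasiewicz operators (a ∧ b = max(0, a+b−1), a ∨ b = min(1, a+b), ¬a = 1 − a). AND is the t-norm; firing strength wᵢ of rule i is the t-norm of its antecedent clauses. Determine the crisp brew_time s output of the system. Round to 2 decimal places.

96.09

R1 (z=188.4): regular=0.78, fine=0.78, high=0.45; AND[max(0, a+b−1)] → w = 0.01
R2 (z=61.0): high=0.45, strong=0.82; AND[max(0, a+b−1)] → w = 0.27
R3 (z=93.5): ¬mild=1−0.06=0.94, coarse=0.65; AND[max(0, a+b−1)] → w = 0.59
R4 (z=71.0): mild=0.06, fine=0.78, low=0.57; AND[max(0, a+b−1)] → w = 0.00
R5 (z=180.1): ¬coarse=1−0.65=0.35, ideal=0.95, strong=0.82; AND[max(0, a+b−1)] → w = 0.12
Weighted average = (0.01·188.4 + 0.27·61.0 + 0.59·93.5 + 0.00·71.0 + 0.12·180.1) / (0.01 + 0.27 + 0.59 + 0.00 + 0.12)
  = 95.1310 / 0.9900 = 96.09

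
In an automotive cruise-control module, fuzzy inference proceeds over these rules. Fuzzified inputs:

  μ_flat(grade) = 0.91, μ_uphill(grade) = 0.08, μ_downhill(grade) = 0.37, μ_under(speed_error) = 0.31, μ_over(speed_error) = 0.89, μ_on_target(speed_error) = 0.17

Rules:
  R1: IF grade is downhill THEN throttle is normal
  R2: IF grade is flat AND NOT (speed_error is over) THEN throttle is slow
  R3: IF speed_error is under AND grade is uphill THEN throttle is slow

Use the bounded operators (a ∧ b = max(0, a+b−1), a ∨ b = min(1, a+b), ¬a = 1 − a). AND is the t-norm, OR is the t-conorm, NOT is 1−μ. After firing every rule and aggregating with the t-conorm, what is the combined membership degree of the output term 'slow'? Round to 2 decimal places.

0.02

R1: downhill=0.37 → w = 0.37
R2: flat=0.91, ¬over=1−0.89=0.11; AND[max(0, a+b−1)] → w = 0.02
R3: under=0.31, uphill=0.08; AND[max(0, a+b−1)] → w = 0.00
Rules with consequent 'slow': {R2, R3} → strengths 0.02, 0.00
Aggregate via t-conorm [min(1, a+b)]: 0.02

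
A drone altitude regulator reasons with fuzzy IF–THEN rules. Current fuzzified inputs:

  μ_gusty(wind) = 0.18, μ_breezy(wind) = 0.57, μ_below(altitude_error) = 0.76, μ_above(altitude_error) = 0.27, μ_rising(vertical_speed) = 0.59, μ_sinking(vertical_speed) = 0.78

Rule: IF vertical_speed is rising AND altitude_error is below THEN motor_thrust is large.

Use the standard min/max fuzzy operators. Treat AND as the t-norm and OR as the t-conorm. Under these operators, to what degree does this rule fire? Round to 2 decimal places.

firing strength: rising=0.59, below=0.76; AND[min(a, b)] → w = 0.59

0.59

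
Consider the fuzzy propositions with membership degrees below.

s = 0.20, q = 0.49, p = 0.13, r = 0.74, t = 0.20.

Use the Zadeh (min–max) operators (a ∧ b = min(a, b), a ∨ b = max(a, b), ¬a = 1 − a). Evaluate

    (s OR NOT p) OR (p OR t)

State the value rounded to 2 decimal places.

0.87

NOT p = 1 − 0.13 = 0.87
s OR NOT p = max(a, b) on (0.20, 0.87) = 0.87
p OR t = max(a, b) on (0.13, 0.20) = 0.20
(s OR NOT p) OR (p OR t) = max(a, b) on (0.87, 0.20) = 0.87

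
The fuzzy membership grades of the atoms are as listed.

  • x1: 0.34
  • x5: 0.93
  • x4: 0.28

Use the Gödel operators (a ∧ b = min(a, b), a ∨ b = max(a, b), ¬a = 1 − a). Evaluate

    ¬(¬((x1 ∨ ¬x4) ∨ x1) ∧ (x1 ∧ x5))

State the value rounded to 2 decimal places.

0.72

¬x4 = 1 − 0.28 = 0.72
x1 ∨ ¬x4 = max(a, b) on (0.34, 0.72) = 0.72
(x1 ∨ ¬x4) ∨ x1 = max(a, b) on (0.72, 0.34) = 0.72
¬((x1 ∨ ¬x4) ∨ x1) = 1 − 0.72 = 0.28
x1 ∧ x5 = min(a, b) on (0.34, 0.93) = 0.34
¬((x1 ∨ ¬x4) ∨ x1) ∧ (x1 ∧ x5) = min(a, b) on (0.28, 0.34) = 0.28
¬(¬((x1 ∨ ¬x4) ∨ x1) ∧ (x1 ∧ x5)) = 1 − 0.28 = 0.72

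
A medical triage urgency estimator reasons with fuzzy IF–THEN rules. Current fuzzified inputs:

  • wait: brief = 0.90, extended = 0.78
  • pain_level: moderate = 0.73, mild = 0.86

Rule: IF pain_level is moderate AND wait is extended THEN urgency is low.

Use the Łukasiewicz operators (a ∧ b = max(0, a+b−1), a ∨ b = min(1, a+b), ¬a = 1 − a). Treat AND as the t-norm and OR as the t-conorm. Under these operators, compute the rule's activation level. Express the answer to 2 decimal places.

firing strength: moderate=0.73, extended=0.78; AND[max(0, a+b−1)] → w = 0.51

0.51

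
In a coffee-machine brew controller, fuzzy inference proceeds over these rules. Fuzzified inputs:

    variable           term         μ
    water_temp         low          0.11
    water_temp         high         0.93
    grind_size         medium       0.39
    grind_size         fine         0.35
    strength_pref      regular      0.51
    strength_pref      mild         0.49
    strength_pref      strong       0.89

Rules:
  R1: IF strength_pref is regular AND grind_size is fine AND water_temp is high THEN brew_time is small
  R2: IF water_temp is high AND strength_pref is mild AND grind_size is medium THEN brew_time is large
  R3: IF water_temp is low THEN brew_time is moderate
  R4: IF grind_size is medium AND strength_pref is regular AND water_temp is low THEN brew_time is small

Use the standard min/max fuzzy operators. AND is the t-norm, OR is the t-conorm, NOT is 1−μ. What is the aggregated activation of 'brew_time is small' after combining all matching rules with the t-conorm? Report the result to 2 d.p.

R1: regular=0.51, fine=0.35, high=0.93; AND[min(a, b)] → w = 0.35
R2: high=0.93, mild=0.49, medium=0.39; AND[min(a, b)] → w = 0.39
R3: low=0.11 → w = 0.11
R4: medium=0.39, regular=0.51, low=0.11; AND[min(a, b)] → w = 0.11
Rules with consequent 'small': {R1, R4} → strengths 0.35, 0.11
Aggregate via t-conorm [max(a, b)]: 0.35

0.35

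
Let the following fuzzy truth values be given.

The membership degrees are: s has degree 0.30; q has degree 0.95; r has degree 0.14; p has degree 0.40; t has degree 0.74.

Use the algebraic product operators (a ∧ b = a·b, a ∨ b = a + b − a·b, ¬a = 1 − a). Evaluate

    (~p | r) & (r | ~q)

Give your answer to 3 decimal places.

~p = 1 − 0.4000 = 0.6000
~p | r = a + b − a·b on (0.6000, 0.1400) = 0.6560
~q = 1 − 0.9500 = 0.0500
r | ~q = a + b − a·b on (0.1400, 0.0500) = 0.1830
(~p | r) & (r | ~q) = a·b on (0.6560, 0.1830) = 0.1200

0.120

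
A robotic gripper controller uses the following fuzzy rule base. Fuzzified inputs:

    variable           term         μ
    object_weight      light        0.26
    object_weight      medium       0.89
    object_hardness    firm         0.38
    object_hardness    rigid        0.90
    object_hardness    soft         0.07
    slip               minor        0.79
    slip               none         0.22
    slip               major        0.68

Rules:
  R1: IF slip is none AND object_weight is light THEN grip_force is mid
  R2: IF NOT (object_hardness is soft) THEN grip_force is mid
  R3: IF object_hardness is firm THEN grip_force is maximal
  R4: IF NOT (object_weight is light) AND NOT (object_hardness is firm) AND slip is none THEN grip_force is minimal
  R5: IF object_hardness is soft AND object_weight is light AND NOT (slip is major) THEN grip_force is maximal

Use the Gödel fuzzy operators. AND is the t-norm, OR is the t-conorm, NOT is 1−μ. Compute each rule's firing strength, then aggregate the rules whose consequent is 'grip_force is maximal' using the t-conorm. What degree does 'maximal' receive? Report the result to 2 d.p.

0.38

R1: none=0.22, light=0.26; AND[min(a, b)] → w = 0.22
R2: ¬soft=1−0.07=0.93 → w = 0.93
R3: firm=0.38 → w = 0.38
R4: ¬light=1−0.26=0.74, ¬firm=1−0.38=0.62, none=0.22; AND[min(a, b)] → w = 0.22
R5: soft=0.07, light=0.26, ¬major=1−0.68=0.32; AND[min(a, b)] → w = 0.07
Rules with consequent 'maximal': {R3, R5} → strengths 0.38, 0.07
Aggregate via t-conorm [max(a, b)]: 0.38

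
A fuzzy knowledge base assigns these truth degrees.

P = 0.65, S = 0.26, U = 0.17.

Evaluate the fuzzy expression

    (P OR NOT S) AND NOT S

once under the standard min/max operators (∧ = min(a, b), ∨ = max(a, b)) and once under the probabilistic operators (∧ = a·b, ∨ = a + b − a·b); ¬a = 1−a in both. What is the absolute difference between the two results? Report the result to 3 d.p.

Under standard min/max:
  NOT S = 1 − 0.26 = 0.74
  P OR NOT S = max(a, b) on (0.65, 0.74) = 0.74
  NOT S = 1 − 0.26 = 0.74
  (P OR NOT S) AND NOT S = min(a, b) on (0.74, 0.74) = 0.74
  → value = 0.7400
Under probabilistic:
  NOT S = 1 − 0.2600 = 0.7400
  P OR NOT S = a + b − a·b on (0.6500, 0.7400) = 0.9090
  NOT S = 1 − 0.2600 = 0.7400
  (P OR NOT S) AND NOT S = a·b on (0.9090, 0.7400) = 0.6727
  → value = 0.6727
|0.7400 − 0.6727| = 0.067

0.067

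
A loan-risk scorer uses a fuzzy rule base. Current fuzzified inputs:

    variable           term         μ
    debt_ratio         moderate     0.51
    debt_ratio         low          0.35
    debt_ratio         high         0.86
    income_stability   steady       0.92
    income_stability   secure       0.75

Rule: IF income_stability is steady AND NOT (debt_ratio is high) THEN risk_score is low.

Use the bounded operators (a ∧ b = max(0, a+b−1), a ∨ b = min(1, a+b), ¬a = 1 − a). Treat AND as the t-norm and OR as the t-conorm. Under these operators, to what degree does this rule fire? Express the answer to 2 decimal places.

0.06

firing strength: steady=0.92, ¬high=1−0.86=0.14; AND[max(0, a+b−1)] → w = 0.06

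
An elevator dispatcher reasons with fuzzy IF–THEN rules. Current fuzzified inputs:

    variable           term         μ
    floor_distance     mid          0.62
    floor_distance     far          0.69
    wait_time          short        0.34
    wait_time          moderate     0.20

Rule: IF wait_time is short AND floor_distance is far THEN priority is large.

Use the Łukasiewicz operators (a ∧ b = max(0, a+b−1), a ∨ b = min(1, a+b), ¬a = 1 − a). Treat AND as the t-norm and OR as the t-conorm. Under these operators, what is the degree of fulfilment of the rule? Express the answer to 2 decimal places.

0.03

firing strength: short=0.34, far=0.69; AND[max(0, a+b−1)] → w = 0.03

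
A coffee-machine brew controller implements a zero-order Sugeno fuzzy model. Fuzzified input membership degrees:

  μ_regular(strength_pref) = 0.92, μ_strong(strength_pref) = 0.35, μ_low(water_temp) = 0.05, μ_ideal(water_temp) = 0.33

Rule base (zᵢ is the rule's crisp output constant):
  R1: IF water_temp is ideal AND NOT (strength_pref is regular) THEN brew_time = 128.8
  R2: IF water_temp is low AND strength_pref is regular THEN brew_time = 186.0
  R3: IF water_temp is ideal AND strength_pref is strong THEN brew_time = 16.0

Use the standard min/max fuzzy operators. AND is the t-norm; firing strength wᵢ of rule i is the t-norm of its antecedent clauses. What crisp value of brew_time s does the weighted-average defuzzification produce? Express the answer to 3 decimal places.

R1 (z=128.8): ideal=0.33, ¬regular=1−0.92=0.08; AND[min(a, b)] → w = 0.08
R2 (z=186.0): low=0.05, regular=0.92; AND[min(a, b)] → w = 0.05
R3 (z=16.0): ideal=0.33, strong=0.35; AND[min(a, b)] → w = 0.33
Weighted average = (0.08·128.8 + 0.05·186.0 + 0.33·16.0) / (0.08 + 0.05 + 0.33)
  = 24.8840 / 0.4600 = 54.096

54.096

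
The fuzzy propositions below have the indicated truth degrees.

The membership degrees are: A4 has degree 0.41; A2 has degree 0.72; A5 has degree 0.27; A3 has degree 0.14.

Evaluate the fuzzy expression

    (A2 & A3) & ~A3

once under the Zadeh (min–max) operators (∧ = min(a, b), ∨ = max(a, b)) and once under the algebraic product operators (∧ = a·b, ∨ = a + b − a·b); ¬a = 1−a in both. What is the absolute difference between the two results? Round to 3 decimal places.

Under Zadeh (min–max):
  A2 & A3 = min(a, b) on (0.72, 0.14) = 0.14
  ~A3 = 1 − 0.14 = 0.86
  (A2 & A3) & ~A3 = min(a, b) on (0.14, 0.86) = 0.14
  → value = 0.1400
Under algebraic product:
  A2 & A3 = a·b on (0.7200, 0.1400) = 0.1008
  ~A3 = 1 − 0.1400 = 0.8600
  (A2 & A3) & ~A3 = a·b on (0.1008, 0.8600) = 0.0867
  → value = 0.0867
|0.1400 − 0.0867| = 0.053

0.053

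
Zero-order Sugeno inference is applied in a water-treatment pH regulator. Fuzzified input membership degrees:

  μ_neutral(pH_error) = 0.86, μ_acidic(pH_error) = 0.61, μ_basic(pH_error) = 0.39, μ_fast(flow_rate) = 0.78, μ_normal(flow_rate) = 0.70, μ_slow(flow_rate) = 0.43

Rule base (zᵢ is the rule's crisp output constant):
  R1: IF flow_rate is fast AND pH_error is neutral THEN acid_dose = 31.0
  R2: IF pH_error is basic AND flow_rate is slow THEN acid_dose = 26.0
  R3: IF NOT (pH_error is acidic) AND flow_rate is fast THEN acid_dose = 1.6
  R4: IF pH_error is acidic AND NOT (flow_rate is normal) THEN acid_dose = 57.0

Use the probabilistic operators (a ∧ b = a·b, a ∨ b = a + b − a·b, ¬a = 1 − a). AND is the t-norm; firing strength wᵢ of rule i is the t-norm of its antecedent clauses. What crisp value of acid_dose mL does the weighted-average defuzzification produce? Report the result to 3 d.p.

R1 (z=31.0): fast=0.78, neutral=0.86; AND[a·b] → w = 0.6708
R2 (z=26.0): basic=0.39, slow=0.43; AND[a·b] → w = 0.1677
R3 (z=1.6): ¬acidic=1−0.61=0.39, fast=0.78; AND[a·b] → w = 0.3042
R4 (z=57.0): acidic=0.61, ¬normal=1−0.70=0.30; AND[a·b] → w = 0.1830
Weighted average = (0.6708·31.0 + 0.1677·26.0 + 0.3042·1.6 + 0.1830·57.0) / (0.6708 + 0.1677 + 0.3042 + 0.1830)
  = 36.0727 / 1.3257 = 27.210

27.210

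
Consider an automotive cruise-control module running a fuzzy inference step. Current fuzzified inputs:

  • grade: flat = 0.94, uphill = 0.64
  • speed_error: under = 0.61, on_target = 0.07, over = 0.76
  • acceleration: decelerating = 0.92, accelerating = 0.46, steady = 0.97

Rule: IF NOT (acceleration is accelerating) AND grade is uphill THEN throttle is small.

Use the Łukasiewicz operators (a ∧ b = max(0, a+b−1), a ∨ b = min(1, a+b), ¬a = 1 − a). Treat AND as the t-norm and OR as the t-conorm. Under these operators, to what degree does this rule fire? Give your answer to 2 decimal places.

0.18

firing strength: ¬accelerating=1−0.46=0.54, uphill=0.64; AND[max(0, a+b−1)] → w = 0.18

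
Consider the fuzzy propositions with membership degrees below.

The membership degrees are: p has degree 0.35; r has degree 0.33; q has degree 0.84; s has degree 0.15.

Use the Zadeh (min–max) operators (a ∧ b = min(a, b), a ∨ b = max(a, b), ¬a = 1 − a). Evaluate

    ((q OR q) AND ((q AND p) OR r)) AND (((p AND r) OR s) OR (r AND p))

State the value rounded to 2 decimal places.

q OR q = max(a, b) on (0.84, 0.84) = 0.84
q AND p = min(a, b) on (0.84, 0.35) = 0.35
(q AND p) OR r = max(a, b) on (0.35, 0.33) = 0.35
(q OR q) AND ((q AND p) OR r) = min(a, b) on (0.84, 0.35) = 0.35
p AND r = min(a, b) on (0.35, 0.33) = 0.33
(p AND r) OR s = max(a, b) on (0.33, 0.15) = 0.33
r AND p = min(a, b) on (0.33, 0.35) = 0.33
((p AND r) OR s) OR (r AND p) = max(a, b) on (0.33, 0.33) = 0.33
((q OR q) AND ((q AND p) OR r)) AND (((p AND r) OR s) OR (r AND p)) = min(a, b) on (0.35, 0.33) = 0.33

0.33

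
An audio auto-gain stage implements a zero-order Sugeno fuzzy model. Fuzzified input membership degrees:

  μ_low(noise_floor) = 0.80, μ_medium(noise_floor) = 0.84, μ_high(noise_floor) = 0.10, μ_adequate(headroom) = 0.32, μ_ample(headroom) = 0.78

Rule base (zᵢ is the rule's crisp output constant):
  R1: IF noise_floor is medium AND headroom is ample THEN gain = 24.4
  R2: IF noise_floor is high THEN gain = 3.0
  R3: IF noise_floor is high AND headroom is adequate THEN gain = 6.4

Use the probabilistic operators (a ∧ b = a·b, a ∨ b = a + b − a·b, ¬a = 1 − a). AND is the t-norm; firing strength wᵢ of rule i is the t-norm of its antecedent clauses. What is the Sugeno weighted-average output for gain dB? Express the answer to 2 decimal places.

R1 (z=24.4): medium=0.84, ample=0.78; AND[a·b] → w = 0.6552
R2 (z=3.0): high=0.10 → w = 0.1000
R3 (z=6.4): high=0.10, adequate=0.32; AND[a·b] → w = 0.0320
Weighted average = (0.6552·24.4 + 0.1000·3.0 + 0.0320·6.4) / (0.6552 + 0.1000 + 0.0320)
  = 16.4917 / 0.7872 = 20.95

20.95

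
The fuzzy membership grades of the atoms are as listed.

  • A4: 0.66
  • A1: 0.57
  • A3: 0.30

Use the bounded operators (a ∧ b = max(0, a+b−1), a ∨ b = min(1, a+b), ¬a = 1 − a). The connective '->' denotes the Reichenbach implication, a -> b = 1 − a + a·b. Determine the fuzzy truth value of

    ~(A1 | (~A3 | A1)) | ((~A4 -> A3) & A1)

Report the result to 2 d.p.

~A3 = 1 − 0.30 = 0.70
~A3 | A1 = min(1, a+b) on (0.70, 0.57) = 1.00
A1 | (~A3 | A1) = min(1, a+b) on (0.57, 1.00) = 1.00
~(A1 | (~A3 | A1)) = 1 − 1.00 = 0.00
~A4 = 1 − 0.66 = 0.34
~A4 -> A3  [Reichenbach: 1 − a + a·b] with a=0.34, b=0.30 → 0.76
(~A4 -> A3) & A1 = max(0, a+b−1) on (0.76, 0.57) = 0.33
~(A1 | (~A3 | A1)) | ((~A4 -> A3) & A1) = min(1, a+b) on (0.00, 0.33) = 0.33

0.33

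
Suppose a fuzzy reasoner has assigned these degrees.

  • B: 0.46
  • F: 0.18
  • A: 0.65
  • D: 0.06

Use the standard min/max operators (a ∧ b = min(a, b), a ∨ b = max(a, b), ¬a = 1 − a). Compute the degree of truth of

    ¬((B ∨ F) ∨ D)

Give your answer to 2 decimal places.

B ∨ F = max(a, b) on (0.46, 0.18) = 0.46
(B ∨ F) ∨ D = max(a, b) on (0.46, 0.06) = 0.46
¬((B ∨ F) ∨ D) = 1 − 0.46 = 0.54

0.54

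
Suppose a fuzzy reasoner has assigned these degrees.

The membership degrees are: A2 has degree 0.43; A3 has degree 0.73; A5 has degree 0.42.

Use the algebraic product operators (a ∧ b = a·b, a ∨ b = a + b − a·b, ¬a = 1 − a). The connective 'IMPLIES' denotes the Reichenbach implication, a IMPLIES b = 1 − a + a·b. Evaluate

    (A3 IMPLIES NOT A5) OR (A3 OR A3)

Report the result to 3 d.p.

0.978

NOT A5 = 1 − 0.4200 = 0.5800
A3 IMPLIES NOT A5  [Reichenbach: 1 − a + a·b] with a=0.7300, b=0.5800 → 0.6934
A3 OR A3 = a + b − a·b on (0.7300, 0.7300) = 0.9271
(A3 IMPLIES NOT A5) OR (A3 OR A3) = a + b − a·b on (0.6934, 0.9271) = 0.9776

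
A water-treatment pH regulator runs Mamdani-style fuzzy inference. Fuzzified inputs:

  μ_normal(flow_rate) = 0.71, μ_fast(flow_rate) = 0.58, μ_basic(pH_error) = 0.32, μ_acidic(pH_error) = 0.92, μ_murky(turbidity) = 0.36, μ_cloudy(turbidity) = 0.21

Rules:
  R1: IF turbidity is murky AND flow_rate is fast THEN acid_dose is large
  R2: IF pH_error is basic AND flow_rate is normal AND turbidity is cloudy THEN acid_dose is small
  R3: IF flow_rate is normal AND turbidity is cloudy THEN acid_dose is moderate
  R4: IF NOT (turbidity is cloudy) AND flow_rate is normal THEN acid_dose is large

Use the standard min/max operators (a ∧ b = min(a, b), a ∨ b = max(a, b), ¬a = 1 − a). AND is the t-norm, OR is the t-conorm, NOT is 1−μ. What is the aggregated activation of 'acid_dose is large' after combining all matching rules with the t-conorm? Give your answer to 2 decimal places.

R1: murky=0.36, fast=0.58; AND[min(a, b)] → w = 0.36
R2: basic=0.32, normal=0.71, cloudy=0.21; AND[min(a, b)] → w = 0.21
R3: normal=0.71, cloudy=0.21; AND[min(a, b)] → w = 0.21
R4: ¬cloudy=1−0.21=0.79, normal=0.71; AND[min(a, b)] → w = 0.71
Rules with consequent 'large': {R1, R4} → strengths 0.36, 0.71
Aggregate via t-conorm [max(a, b)]: 0.71

0.71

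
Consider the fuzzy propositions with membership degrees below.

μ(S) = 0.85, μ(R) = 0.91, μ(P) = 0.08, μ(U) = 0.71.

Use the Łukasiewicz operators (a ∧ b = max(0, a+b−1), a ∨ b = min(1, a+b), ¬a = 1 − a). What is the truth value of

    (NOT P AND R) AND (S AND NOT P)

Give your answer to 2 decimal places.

0.60

NOT P = 1 − 0.08 = 0.92
NOT P AND R = max(0, a+b−1) on (0.92, 0.91) = 0.83
NOT P = 1 − 0.08 = 0.92
S AND NOT P = max(0, a+b−1) on (0.85, 0.92) = 0.77
(NOT P AND R) AND (S AND NOT P) = max(0, a+b−1) on (0.83, 0.77) = 0.60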